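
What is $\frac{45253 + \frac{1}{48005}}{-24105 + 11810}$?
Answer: $- \frac{2172370266}{590221475} \approx -3.6806$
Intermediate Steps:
$\frac{45253 + \frac{1}{48005}}{-24105 + 11810} = \frac{45253 + \frac{1}{48005}}{-12295} = \frac{2172370266}{48005} \left(- \frac{1}{12295}\right) = - \frac{2172370266}{590221475}$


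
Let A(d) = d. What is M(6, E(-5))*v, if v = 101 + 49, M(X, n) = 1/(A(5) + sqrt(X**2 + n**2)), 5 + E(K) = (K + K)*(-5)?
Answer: -375/1018 + 225*sqrt(229)/1018 ≈ 2.9763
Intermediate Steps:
E(K) = -5 - 10*K (E(K) = -5 + (K + K)*(-5) = -5 + (2*K)*(-5) = -5 - 10*K)
M(X, n) = 1/(5 + sqrt(X**2 + n**2))
v = 150
M(6, E(-5))*v = 150/(5 + sqrt(6**2 + (-5 - 10*(-5))**2)) = 150/(5 + sqrt(36 + (-5 + 50)**2)) = 150/(5 + sqrt(36 + 45**2)) = 150/(5 + sqrt(36 + 2025)) = 150/(5 + sqrt(2061)) = 150/(5 + 3*sqrt(229))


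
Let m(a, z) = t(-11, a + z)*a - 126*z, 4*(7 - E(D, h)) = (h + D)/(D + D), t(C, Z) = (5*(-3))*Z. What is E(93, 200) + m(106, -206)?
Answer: 137612179/744 ≈ 1.8496e+5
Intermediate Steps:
t(C, Z) = -15*Z
E(D, h) = 7 - (D + h)/(8*D) (E(D, h) = 7 - (h + D)/(4*(D + D)) = 7 - (D + h)/(4*(2*D)) = 7 - (D + h)*1/(2*D)/4 = 7 - (D + h)/(8*D))
m(a, z) = -126*z + a*(-15*a - 15*z) (m(a, z) = (-15*(a + z))*a - 126*z = (-15*a - 15*z)*a - 126*z = a*(-15*a - 15*z) - 126*z = -126*z + a*(-15*a - 15*z))
E(93, 200) + m(106, -206) = (⅛)*(-1*200 + 55*93)/93 + (-126*(-206) + 15*106*(-1*106 - 1*(-206))) = (⅛)*(1/93)*(-200 + 5115) + (25956 + 15*106*(-106 + 206)) = (⅛)*(1/93)*4915 + (25956 + 15*106*100) = 4915/744 + (25956 + 159000) = 4915/744 + 184956 = 137612179/744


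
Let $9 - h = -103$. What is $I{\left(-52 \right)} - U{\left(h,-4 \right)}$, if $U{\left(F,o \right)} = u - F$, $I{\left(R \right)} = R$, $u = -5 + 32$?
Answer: $33$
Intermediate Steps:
$u = 27$
$h = 112$ ($h = 9 - -103 = 9 + 103 = 112$)
$U{\left(F,o \right)} = 27 - F$
$I{\left(-52 \right)} - U{\left(h,-4 \right)} = -52 - \left(27 - 112\right) = -52 - -85 = -52 + 85 = 33$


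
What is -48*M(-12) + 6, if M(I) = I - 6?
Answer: 870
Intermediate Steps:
M(I) = -6 + I
-48*M(-12) + 6 = -48*(-6 - 12) + 6 = -48*(-18) + 6 = 864 + 6 = 870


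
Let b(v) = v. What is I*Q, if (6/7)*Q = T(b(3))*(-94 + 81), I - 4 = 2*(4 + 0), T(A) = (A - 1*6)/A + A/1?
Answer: -364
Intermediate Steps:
T(A) = A + (-6 + A)/A (T(A) = (A - 6)/A + A*1 = (-6 + A)/A + A = A + (-6 + A)/A)
I = 12 (I = 4 + 2*(4 + 0) = 4 + 2*4 = 4 + 8 = 12)
Q = -91/3 (Q = 7*((1 + 3 - 6/3)*(-94 + 81))/6 = 7*((1 + 3 - 6*⅓)*(-13))/6 = 7*((1 + 3 - 2)*(-13))/6 = 7*(2*(-13))/6 = (7/6)*(-26) = -91/3 ≈ -30.333)
I*Q = 12*(-91/3) = -364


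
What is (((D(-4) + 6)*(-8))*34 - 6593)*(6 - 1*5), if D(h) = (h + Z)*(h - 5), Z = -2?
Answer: -22913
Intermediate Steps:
D(h) = (-5 + h)*(-2 + h) (D(h) = (h - 2)*(h - 5) = (-2 + h)*(-5 + h) = (-5 + h)*(-2 + h))
(((D(-4) + 6)*(-8))*34 - 6593)*(6 - 1*5) = ((((10 + (-4)**2 - 7*(-4)) + 6)*(-8))*34 - 6593)*(6 - 1*5) = ((((10 + 16 + 28) + 6)*(-8))*34 - 6593)*(6 - 5) = (((54 + 6)*(-8))*34 - 6593)*1 = ((60*(-8))*34 - 6593)*1 = (-480*34 - 6593)*1 = (-16320 - 6593)*1 = -22913*1 = -22913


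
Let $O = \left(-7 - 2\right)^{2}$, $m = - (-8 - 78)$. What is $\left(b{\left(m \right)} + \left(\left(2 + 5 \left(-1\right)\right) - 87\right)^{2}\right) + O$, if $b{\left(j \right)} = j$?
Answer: $8267$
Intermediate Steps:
$m = 86$ ($m = \left(-1\right) \left(-86\right) = 86$)
$O = 81$ ($O = \left(-9\right)^{2} = 81$)
$\left(b{\left(m \right)} + \left(\left(2 + 5 \left(-1\right)\right) - 87\right)^{2}\right) + O = \left(86 + \left(\left(2 + 5 \left(-1\right)\right) - 87\right)^{2}\right) + 81 = \left(86 + \left(\left(2 - 5\right) - 87\right)^{2}\right) + 81 = \left(86 + \left(-3 - 87\right)^{2}\right) + 81 = \left(86 + \left(-90\right)^{2}\right) + 81 = \left(86 + 8100\right) + 81 = 8186 + 81 = 8267$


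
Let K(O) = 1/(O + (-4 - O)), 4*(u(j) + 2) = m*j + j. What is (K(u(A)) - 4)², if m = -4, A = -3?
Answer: 289/16 ≈ 18.063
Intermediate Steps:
u(j) = -2 - 3*j/4 (u(j) = -2 + (-4*j + j)/4 = -2 + (-3*j)/4 = -2 - 3*j/4)
K(O) = -¼ (K(O) = 1/(-4) = -¼)
(K(u(A)) - 4)² = (-¼ - 4)² = (-17/4)² = 289/16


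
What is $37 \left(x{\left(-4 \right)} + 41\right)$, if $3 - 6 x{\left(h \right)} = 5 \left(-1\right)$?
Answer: $\frac{4699}{3} \approx 1566.3$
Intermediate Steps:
$x{\left(h \right)} = \frac{4}{3}$ ($x{\left(h \right)} = \frac{1}{2} - \frac{5 \left(-1\right)}{6} = \frac{1}{2} - - \frac{5}{6} = \frac{1}{2} + \frac{5}{6} = \frac{4}{3}$)
$37 \left(x{\left(-4 \right)} + 41\right) = 37 \left(\frac{4}{3} + 41\right) = 37 \cdot \frac{127}{3} = \frac{4699}{3}$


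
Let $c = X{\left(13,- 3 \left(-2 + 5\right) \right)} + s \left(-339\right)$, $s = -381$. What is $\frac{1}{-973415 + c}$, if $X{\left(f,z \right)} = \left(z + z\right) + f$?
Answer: $- \frac{1}{844261} \approx -1.1845 \cdot 10^{-6}$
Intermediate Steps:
$X{\left(f,z \right)} = f + 2 z$ ($X{\left(f,z \right)} = 2 z + f = f + 2 z$)
$c = 129154$ ($c = \left(13 + 2 \left(- 3 \left(-2 + 5\right)\right)\right) - -129159 = \left(13 + 2 \left(\left(-3\right) 3\right)\right) + 129159 = \left(13 + 2 \left(-9\right)\right) + 129159 = \left(13 - 18\right) + 129159 = -5 + 129159 = 129154$)
$\frac{1}{-973415 + c} = \frac{1}{-973415 + 129154} = \frac{1}{-844261} = - \frac{1}{844261}$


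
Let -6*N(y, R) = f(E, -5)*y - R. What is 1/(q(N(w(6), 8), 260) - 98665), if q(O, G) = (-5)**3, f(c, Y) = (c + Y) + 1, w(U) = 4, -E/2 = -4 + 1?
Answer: -1/98790 ≈ -1.0122e-5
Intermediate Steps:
E = 6 (E = -2*(-4 + 1) = -2*(-3) = 6)
f(c, Y) = 1 + Y + c (f(c, Y) = (Y + c) + 1 = 1 + Y + c)
N(y, R) = -y/3 + R/6 (N(y, R) = -((1 - 5 + 6)*y - R)/6 = -(2*y - R)/6 = -(-R + 2*y)/6 = -y/3 + R/6)
q(O, G) = -125
1/(q(N(w(6), 8), 260) - 98665) = 1/(-125 - 98665) = 1/(-98790) = -1/98790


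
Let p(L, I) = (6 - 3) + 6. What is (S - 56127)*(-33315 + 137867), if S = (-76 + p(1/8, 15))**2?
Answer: -5398856176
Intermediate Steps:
p(L, I) = 9 (p(L, I) = 3 + 6 = 9)
S = 4489 (S = (-76 + 9)**2 = (-67)**2 = 4489)
(S - 56127)*(-33315 + 137867) = (4489 - 56127)*(-33315 + 137867) = -51638*104552 = -5398856176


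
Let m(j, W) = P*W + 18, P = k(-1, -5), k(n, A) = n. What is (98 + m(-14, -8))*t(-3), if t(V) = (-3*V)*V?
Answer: -3348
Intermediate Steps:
P = -1
t(V) = -3*V²
m(j, W) = 18 - W (m(j, W) = -W + 18 = 18 - W)
(98 + m(-14, -8))*t(-3) = (98 + (18 - 1*(-8)))*(-3*(-3)²) = (98 + (18 + 8))*(-3*9) = (98 + 26)*(-27) = 124*(-27) = -3348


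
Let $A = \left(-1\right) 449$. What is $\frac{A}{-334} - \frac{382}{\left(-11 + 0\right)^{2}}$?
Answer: $- \frac{73259}{40414} \approx -1.8127$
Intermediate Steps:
$A = -449$
$\frac{A}{-334} - \frac{382}{\left(-11 + 0\right)^{2}} = - \frac{449}{-334} - \frac{382}{\left(-11 + 0\right)^{2}} = \left(-449\right) \left(- \frac{1}{334}\right) - \frac{382}{\left(-11\right)^{2}} = \frac{449}{334} - \frac{382}{121} = - \frac{73259}{40414}$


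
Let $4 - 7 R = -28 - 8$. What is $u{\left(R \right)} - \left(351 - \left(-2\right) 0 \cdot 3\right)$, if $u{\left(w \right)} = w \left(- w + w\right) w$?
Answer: $-351$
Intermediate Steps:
$R = \frac{40}{7}$ ($R = \frac{4}{7} - \frac{-28 - 8}{7} = \frac{4}{7} - - \frac{36}{7} = \frac{4}{7} + \frac{36}{7} = \frac{40}{7} \approx 5.7143$)
$u{\left(w \right)} = 0$ ($u{\left(w \right)} = w 0 w = 0 w = 0$)
$u{\left(R \right)} - \left(351 - \left(-2\right) 0 \cdot 3\right) = 0 - \left(351 - \left(-2\right) 0 \cdot 3\right) = 0 + \left(0 \cdot 3 - 351\right) = 0 + \left(0 - 351\right) = 0 - 351 = -351$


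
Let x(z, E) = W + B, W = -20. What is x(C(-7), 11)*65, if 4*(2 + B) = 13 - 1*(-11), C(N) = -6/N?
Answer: -1040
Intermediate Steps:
B = 4 (B = -2 + (13 - 1*(-11))/4 = -2 + (13 + 11)/4 = -2 + (1/4)*24 = -2 + 6 = 4)
x(z, E) = -16 (x(z, E) = -20 + 4 = -16)
x(C(-7), 11)*65 = -16*65 = -1040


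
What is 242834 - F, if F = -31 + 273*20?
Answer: 237405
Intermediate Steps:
F = 5429 (F = -31 + 5460 = 5429)
242834 - F = 242834 - 1*5429 = 242834 - 5429 = 237405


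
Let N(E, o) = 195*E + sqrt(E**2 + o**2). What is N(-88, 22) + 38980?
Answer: 21820 + 22*sqrt(17) ≈ 21911.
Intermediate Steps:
N(E, o) = sqrt(E**2 + o**2) + 195*E
N(-88, 22) + 38980 = (sqrt((-88)**2 + 22**2) + 195*(-88)) + 38980 = (sqrt(7744 + 484) - 17160) + 38980 = (sqrt(8228) - 17160) + 38980 = (22*sqrt(17) - 17160) + 38980 = (-17160 + 22*sqrt(17)) + 38980 = 21820 + 22*sqrt(17)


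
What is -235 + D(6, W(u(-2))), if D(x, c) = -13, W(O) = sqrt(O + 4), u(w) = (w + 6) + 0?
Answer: -248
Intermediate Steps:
u(w) = 6 + w (u(w) = (6 + w) + 0 = 6 + w)
W(O) = sqrt(4 + O)
-235 + D(6, W(u(-2))) = -235 - 13 = -248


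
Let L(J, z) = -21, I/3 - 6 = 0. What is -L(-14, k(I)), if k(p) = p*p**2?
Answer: 21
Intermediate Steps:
I = 18 (I = 18 + 3*0 = 18 + 0 = 18)
k(p) = p**3
-L(-14, k(I)) = -1*(-21) = 21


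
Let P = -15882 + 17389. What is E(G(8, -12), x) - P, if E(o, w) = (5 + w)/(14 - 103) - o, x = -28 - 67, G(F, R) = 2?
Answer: -134211/89 ≈ -1508.0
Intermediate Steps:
P = 1507
x = -95
E(o, w) = -5/89 - o - w/89 (E(o, w) = (5 + w)/(-89) - o = (5 + w)*(-1/89) - o = (-5/89 - w/89) - o = -5/89 - o - w/89)
E(G(8, -12), x) - P = (-5/89 - 1*2 - 1/89*(-95)) - 1*1507 = (-5/89 - 2 + 95/89) - 1507 = -88/89 - 1507 = -134211/89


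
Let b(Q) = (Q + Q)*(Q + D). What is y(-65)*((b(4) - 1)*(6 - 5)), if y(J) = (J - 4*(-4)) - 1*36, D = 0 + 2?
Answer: -3995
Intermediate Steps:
D = 2
y(J) = -20 + J (y(J) = (J + 16) - 36 = (16 + J) - 36 = -20 + J)
b(Q) = 2*Q*(2 + Q) (b(Q) = (Q + Q)*(Q + 2) = (2*Q)*(2 + Q) = 2*Q*(2 + Q))
y(-65)*((b(4) - 1)*(6 - 5)) = (-20 - 65)*((2*4*(2 + 4) - 1)*(6 - 5)) = -85*(2*4*6 - 1) = -85*(48 - 1) = -3995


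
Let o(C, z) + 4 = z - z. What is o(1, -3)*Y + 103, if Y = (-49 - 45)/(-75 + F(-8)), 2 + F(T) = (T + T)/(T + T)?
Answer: 1863/19 ≈ 98.053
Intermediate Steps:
o(C, z) = -4 (o(C, z) = -4 + (z - z) = -4 + 0 = -4)
F(T) = -1 (F(T) = -2 + (T + T)/(T + T) = -2 + (2*T)/((2*T)) = -2 + (2*T)*(1/(2*T)) = -2 + 1 = -1)
Y = 47/38 (Y = (-49 - 45)/(-75 - 1) = -94/(-76) = -94*(-1/76) = 47/38 ≈ 1.2368)
o(1, -3)*Y + 103 = -4*47/38 + 103 = -94/19 + 103 = 1863/19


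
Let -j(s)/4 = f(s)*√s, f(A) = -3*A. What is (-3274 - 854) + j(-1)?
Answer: -4128 - 12*I ≈ -4128.0 - 12.0*I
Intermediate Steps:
j(s) = 12*s^(3/2) (j(s) = -4*(-3*s)*√s = -(-12)*s^(3/2) = 12*s^(3/2))
(-3274 - 854) + j(-1) = (-3274 - 854) + 12*(-1)^(3/2) = -4128 + 12*(-I) = -4128 - 12*I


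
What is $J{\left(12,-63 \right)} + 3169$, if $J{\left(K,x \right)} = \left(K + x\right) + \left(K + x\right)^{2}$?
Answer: $5719$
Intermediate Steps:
$J{\left(K,x \right)} = K + x + \left(K + x\right)^{2}$
$J{\left(12,-63 \right)} + 3169 = \left(12 - 63 + \left(12 - 63\right)^{2}\right) + 3169 = \left(12 - 63 + \left(-51\right)^{2}\right) + 3169 = \left(12 - 63 + 2601\right) + 3169 = 2550 + 3169 = 5719$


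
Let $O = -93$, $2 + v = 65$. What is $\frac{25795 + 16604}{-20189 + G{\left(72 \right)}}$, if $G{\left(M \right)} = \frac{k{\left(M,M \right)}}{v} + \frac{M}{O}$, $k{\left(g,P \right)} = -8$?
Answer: $- \frac{82805247}{39430877} \approx -2.1$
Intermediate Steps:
$v = 63$ ($v = -2 + 65 = 63$)
$G{\left(M \right)} = - \frac{8}{63} - \frac{M}{93}$ ($G{\left(M \right)} = - \frac{8}{63} + \frac{M}{-93} = \left(-8\right) \frac{1}{63} + M \left(- \frac{1}{93}\right) = - \frac{8}{63} - \frac{M}{93}$)
$\frac{25795 + 16604}{-20189 + G{\left(72 \right)}} = \frac{25795 + 16604}{-20189 - \frac{1760}{1953}} = \frac{42399}{-20189 - \frac{1760}{1953}} = \frac{42399}{- \frac{39430877}{1953}} = 42399 \left(- \frac{1953}{39430877}\right) = - \frac{82805247}{39430877}$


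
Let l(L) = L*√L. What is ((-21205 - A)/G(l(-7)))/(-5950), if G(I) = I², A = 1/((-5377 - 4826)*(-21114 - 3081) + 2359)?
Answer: -5234749932521/503812280112400 ≈ -0.010390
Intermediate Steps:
l(L) = L^(3/2)
A = 1/246863944 (A = 1/(-10203*(-24195) + 2359) = 1/(246861585 + 2359) = 1/246863944 ≈ 4.0508e-9)
((-21205 - A)/G(l(-7)))/(-5950) = ((-21205 - 1*1/246863944)/(((-7)^(3/2))²))/(-5950) = ((-21205 - 1/246863944)/((-7*I*√7)²))*(-1/5950) = -5234749932521/246863944/(-343)*(-1/5950) = -5234749932521/246863944*(-1/343)*(-1/5950) = (5234749932521/84674332792)*(-1/5950) = -5234749932521/503812280112400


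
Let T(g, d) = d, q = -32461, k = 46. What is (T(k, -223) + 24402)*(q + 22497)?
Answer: -240919556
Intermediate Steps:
(T(k, -223) + 24402)*(q + 22497) = (-223 + 24402)*(-32461 + 22497) = 24179*(-9964) = -240919556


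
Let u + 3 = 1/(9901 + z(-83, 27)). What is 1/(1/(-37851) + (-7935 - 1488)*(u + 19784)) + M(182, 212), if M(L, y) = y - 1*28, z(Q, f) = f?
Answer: 12888262874159861632/70044906926824165 ≈ 184.00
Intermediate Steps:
M(L, y) = -28 + y (M(L, y) = y - 28 = -28 + y)
u = -29783/9928 (u = -3 + 1/(9901 + 27) = -3 + 1/9928 = -29783/9928 ≈ -2.9999)
1/(1/(-37851) + (-7935 - 1488)*(u + 19784)) + M(182, 212) = 1/(1/(-37851) + (-7935 - 1488)*(-29783/9928 + 19784)) + (-28 + 212) = 1/(-1/37851 - 9423*196385769/9928) + 184 = 1/(-1/37851 - 1850543101287/9928) + 184 = 1/(-70044906926824165/375784728) + 184 = -375784728/70044906926824165 + 184 = 12888262874159861632/70044906926824165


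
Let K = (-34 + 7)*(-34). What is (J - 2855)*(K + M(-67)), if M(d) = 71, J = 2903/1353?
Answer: -3817452968/1353 ≈ -2.8215e+6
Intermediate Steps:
J = 2903/1353 (J = 2903*(1/1353) = 2903/1353 ≈ 2.1456)
K = 918 (K = -27*(-34) = 918)
(J - 2855)*(K + M(-67)) = (2903/1353 - 2855)*(918 + 71) = -3859912/1353*989 = -3817452968/1353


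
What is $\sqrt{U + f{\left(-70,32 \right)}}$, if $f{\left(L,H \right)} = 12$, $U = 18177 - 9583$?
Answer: $\sqrt{8606} \approx 92.769$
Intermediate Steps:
$U = 8594$ ($U = 18177 - 9583 = 8594$)
$\sqrt{U + f{\left(-70,32 \right)}} = \sqrt{8594 + 12} = \sqrt{8606}$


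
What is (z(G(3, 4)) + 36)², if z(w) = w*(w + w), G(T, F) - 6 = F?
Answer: 55696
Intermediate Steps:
G(T, F) = 6 + F
z(w) = 2*w² (z(w) = w*(2*w) = 2*w²)
(z(G(3, 4)) + 36)² = (2*(6 + 4)² + 36)² = (2*10² + 36)² = (2*100 + 36)² = (200 + 36)² = 236² = 55696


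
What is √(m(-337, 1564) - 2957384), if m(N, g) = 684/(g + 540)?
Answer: I*√818237085638/526 ≈ 1719.7*I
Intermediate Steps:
m(N, g) = 684/(540 + g)
√(m(-337, 1564) - 2957384) = √(684/(540 + 1564) - 2957384) = √(684/2104 - 2957384) = √(684*(1/2104) - 2957384) = √(171/526 - 2957384) = √(-1555583813/526) = I*√818237085638/526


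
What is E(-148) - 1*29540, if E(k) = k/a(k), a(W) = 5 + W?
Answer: -4224072/143 ≈ -29539.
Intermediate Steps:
E(k) = k/(5 + k)
E(-148) - 1*29540 = -148/(5 - 148) - 1*29540 = -148/(-143) - 29540 = -148*(-1/143) - 29540 = 148/143 - 29540 = -4224072/143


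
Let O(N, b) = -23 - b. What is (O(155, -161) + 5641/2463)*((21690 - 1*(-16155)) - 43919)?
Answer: -2098779590/2463 ≈ -8.5212e+5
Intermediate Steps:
(O(155, -161) + 5641/2463)*((21690 - 1*(-16155)) - 43919) = ((-23 - 1*(-161)) + 5641/2463)*((21690 - 1*(-16155)) - 43919) = ((-23 + 161) + 5641*(1/2463))*((21690 + 16155) - 43919) = (138 + 5641/2463)*(37845 - 43919) = (345535/2463)*(-6074) = -2098779590/2463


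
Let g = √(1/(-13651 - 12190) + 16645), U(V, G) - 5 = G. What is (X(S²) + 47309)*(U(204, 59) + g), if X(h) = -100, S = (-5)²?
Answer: 3021376 + 94418*√2778704979101/25841 ≈ 9.1121e+6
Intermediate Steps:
U(V, G) = 5 + G
S = 25
g = 2*√2778704979101/25841 (g = √(1/(-25841) + 16645) = √(-1/25841 + 16645) = √(430123444/25841) = 2*√2778704979101/25841 ≈ 129.02)
(X(S²) + 47309)*(U(204, 59) + g) = (-100 + 47309)*((5 + 59) + 2*√2778704979101/25841) = 47209*(64 + 2*√2778704979101/25841) = 3021376 + 94418*√2778704979101/25841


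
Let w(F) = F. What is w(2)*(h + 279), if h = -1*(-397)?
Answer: 1352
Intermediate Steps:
h = 397
w(2)*(h + 279) = 2*(397 + 279) = 2*676 = 1352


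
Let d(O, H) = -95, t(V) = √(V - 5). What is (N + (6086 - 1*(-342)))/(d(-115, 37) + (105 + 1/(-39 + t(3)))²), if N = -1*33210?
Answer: 26782*(-1519*I - 78*√2)/(852330*√2 + 16594481*I) ≈ -2.4515 - 4.3748e-5*I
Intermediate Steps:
t(V) = √(-5 + V)
N = -33210
(N + (6086 - 1*(-342)))/(d(-115, 37) + (105 + 1/(-39 + t(3)))²) = (-33210 + (6086 - 1*(-342)))/(-95 + (105 + 1/(-39 + √(-5 + 3)))²) = (-33210 + (6086 + 342))/(-95 + (105 + 1/(-39 + √(-2)))²) = (-33210 + 6428)/(-95 + (105 + 1/(-39 + I*√2))²) = -26782/(-95 + (105 + 1/(-39 + I*√2))²)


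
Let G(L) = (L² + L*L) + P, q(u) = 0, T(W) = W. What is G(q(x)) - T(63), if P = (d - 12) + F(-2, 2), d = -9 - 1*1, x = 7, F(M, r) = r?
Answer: -83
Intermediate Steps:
d = -10 (d = -9 - 1 = -10)
P = -20 (P = (-10 - 12) + 2 = -22 + 2 = -20)
G(L) = -20 + 2*L² (G(L) = (L² + L*L) - 20 = (L² + L²) - 20 = 2*L² - 20 = -20 + 2*L²)
G(q(x)) - T(63) = (-20 + 2*0²) - 1*63 = (-20 + 2*0) - 63 = (-20 + 0) - 63 = -20 - 63 = -83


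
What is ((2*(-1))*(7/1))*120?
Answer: -1680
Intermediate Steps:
((2*(-1))*(7/1))*120 = -14*120 = -1680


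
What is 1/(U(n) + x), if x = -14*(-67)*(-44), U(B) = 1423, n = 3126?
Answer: -1/39849 ≈ -2.5095e-5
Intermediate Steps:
x = -41272 (x = 938*(-44) = -41272)
1/(U(n) + x) = 1/(1423 - 41272) = 1/(-39849) = -1/39849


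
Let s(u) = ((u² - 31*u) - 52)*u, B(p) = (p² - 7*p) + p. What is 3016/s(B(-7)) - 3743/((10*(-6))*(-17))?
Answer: -2210287/603330 ≈ -3.6635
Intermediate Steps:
B(p) = p² - 6*p
s(u) = u*(-52 + u² - 31*u) (s(u) = (-52 + u² - 31*u)*u = u*(-52 + u² - 31*u))
3016/s(B(-7)) - 3743/((10*(-6))*(-17)) = 3016/(((-7*(-6 - 7))*(-52 + (-7*(-6 - 7))² - (-217)*(-6 - 7)))) - 3743/((10*(-6))*(-17)) = 3016/(((-7*(-13))*(-52 + (-7*(-13))² - (-217)*(-13)))) - 3743/((-60*(-17))) = 3016/((91*(-52 + 91² - 31*91))) - 3743/1020 = 3016/((91*(-52 + 8281 - 2821))) - 3743*1/1020 = 3016/((91*5408)) - 3743/1020 = 3016/492128 - 3743/1020 = 3016*(1/492128) - 3743/1020 = 29/4732 - 3743/1020 = -2210287/603330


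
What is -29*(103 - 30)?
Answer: -2117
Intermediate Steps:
-29*(103 - 30) = -29*73 = -2117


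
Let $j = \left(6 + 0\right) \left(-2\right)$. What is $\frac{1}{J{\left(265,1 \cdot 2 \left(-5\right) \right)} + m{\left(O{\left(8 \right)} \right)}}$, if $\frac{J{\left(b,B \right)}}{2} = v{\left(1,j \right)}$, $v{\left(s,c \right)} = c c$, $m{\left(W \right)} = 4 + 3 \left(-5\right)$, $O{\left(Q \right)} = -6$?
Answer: $\frac{1}{277} \approx 0.0036101$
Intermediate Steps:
$m{\left(W \right)} = -11$ ($m{\left(W \right)} = 4 - 15 = -11$)
$j = -12$ ($j = 6 \left(-2\right) = -12$)
$v{\left(s,c \right)} = c^{2}$
$J{\left(b,B \right)} = 288$ ($J{\left(b,B \right)} = 2 \left(-12\right)^{2} = 2 \cdot 144 = 288$)
$\frac{1}{J{\left(265,1 \cdot 2 \left(-5\right) \right)} + m{\left(O{\left(8 \right)} \right)}} = \frac{1}{288 - 11} = \frac{1}{277}$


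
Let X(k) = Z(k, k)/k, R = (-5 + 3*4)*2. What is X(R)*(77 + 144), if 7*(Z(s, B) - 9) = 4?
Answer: 14807/98 ≈ 151.09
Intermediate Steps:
Z(s, B) = 67/7 (Z(s, B) = 9 + (⅐)*4 = 9 + 4/7 = 67/7)
R = 14 (R = (-5 + 12)*2 = 7*2 = 14)
X(k) = 67/(7*k)
X(R)*(77 + 144) = ((67/7)/14)*(77 + 144) = ((67/7)*(1/14))*221 = (67/98)*221 = 14807/98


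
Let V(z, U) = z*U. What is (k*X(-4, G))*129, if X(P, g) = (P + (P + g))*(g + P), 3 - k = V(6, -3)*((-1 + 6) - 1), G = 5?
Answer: -29025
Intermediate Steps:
V(z, U) = U*z
k = 75 (k = 3 - (-3*6)*((-1 + 6) - 1) = 3 - (-18)*(5 - 1) = 3 - (-18)*4 = 3 - 1*(-72) = 3 + 72 = 75)
X(P, g) = (P + g)*(g + 2*P) (X(P, g) = (g + 2*P)*(P + g) = (P + g)*(g + 2*P))
(k*X(-4, G))*129 = (75*(5**2 + 2*(-4)**2 + 3*(-4)*5))*129 = (75*(25 + 2*16 - 60))*129 = (75*(25 + 32 - 60))*129 = (75*(-3))*129 = -225*129 = -29025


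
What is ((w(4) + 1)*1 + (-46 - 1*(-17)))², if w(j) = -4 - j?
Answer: 1296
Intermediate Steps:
((w(4) + 1)*1 + (-46 - 1*(-17)))² = (((-4 - 1*4) + 1)*1 + (-46 - 1*(-17)))² = (((-4 - 4) + 1)*1 + (-46 + 17))² = ((-8 + 1)*1 - 29)² = (-7*1 - 29)² = (-7 - 29)² = (-36)² = 1296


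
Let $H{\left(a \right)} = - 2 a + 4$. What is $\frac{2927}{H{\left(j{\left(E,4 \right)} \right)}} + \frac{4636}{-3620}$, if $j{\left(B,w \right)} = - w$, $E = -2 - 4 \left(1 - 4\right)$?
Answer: $\frac{2635027}{10860} \approx 242.64$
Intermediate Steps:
$E = 10$ ($E = -2 - 4 \left(1 - 4\right) = -2 - -12 = -2 + 12 = 10$)
$H{\left(a \right)} = 4 - 2 a$
$\frac{2927}{H{\left(j{\left(E,4 \right)} \right)}} + \frac{4636}{-3620} = \frac{2927}{4 - 2 \left(\left(-1\right) 4\right)} + \frac{4636}{-3620} = \frac{2927}{4 - -8} + 4636 \left(- \frac{1}{3620}\right) = \frac{2927}{4 + 8} - \frac{1159}{905} = \frac{2927}{12} - \frac{1159}{905} = \frac{2635027}{10860}$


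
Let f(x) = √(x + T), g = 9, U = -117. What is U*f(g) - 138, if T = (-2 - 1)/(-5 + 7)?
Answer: -138 - 117*√30/2 ≈ -458.42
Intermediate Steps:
T = -3/2 ≈ -1.5000
f(x) = √(-3/2 + x) (f(x) = √(x - 3/2) = √(-3/2 + x))
U*f(g) - 138 = -117*√(-6 + 4*9)/2 - 138 = -117*√(-6 + 36)/2 - 138 = -117*√30/2 - 138 = -138 - 117*√30/2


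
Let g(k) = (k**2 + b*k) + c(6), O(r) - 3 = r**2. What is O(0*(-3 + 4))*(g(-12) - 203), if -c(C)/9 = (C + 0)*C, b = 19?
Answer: -1833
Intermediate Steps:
c(C) = -9*C**2 (c(C) = -9*(C + 0)*C = -9*C*C = -9*C**2)
O(r) = 3 + r**2
g(k) = -324 + k**2 + 19*k (g(k) = (k**2 + 19*k) - 9*6**2 = (k**2 + 19*k) - 9*36 = (k**2 + 19*k) - 324 = -324 + k**2 + 19*k)
O(0*(-3 + 4))*(g(-12) - 203) = (3 + (0*(-3 + 4))**2)*((-324 + (-12)**2 + 19*(-12)) - 203) = (3 + (0*1)**2)*((-324 + 144 - 228) - 203) = (3 + 0**2)*(-408 - 203) = (3 + 0)*(-611) = 3*(-611) = -1833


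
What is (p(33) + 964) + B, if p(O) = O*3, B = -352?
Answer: 711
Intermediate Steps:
p(O) = 3*O
(p(33) + 964) + B = (3*33 + 964) - 352 = (99 + 964) - 352 = 1063 - 352 = 711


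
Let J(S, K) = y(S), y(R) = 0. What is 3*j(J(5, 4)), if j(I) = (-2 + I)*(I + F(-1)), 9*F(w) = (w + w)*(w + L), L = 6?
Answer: 20/3 ≈ 6.6667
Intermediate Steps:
J(S, K) = 0
F(w) = 2*w*(6 + w)/9 (F(w) = ((w + w)*(w + 6))/9 = ((2*w)*(6 + w))/9 = (2*w*(6 + w))/9 = 2*w*(6 + w)/9)
j(I) = (-2 + I)*(-10/9 + I) (j(I) = (-2 + I)*(I + (2/9)*(-1)*(6 - 1)) = (-2 + I)*(I + (2/9)*(-1)*5) = (-2 + I)*(I - 10/9) = (-2 + I)*(-10/9 + I))
3*j(J(5, 4)) = 3*(20/9 + 0² - 28/9*0) = 3*(20/9 + 0 + 0) = 3*(20/9) = 20/3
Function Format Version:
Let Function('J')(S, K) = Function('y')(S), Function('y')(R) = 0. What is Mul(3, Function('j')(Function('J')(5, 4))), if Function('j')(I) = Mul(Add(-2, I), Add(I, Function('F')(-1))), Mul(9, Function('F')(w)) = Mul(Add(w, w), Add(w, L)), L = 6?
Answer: Rational(20, 3) ≈ 6.6667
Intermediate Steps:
Function('J')(S, K) = 0
Function('F')(w) = Mul(Rational(2, 9), w, Add(6, w)) (Function('F')(w) = Mul(Rational(1, 9), Mul(Add(w, w), Add(w, 6))) = Mul(Rational(1, 9), Mul(Mul(2, w), Add(6, w))) = Mul(Rational(1, 9), Mul(2, w, Add(6, w))) = Mul(Rational(2, 9), w, Add(6, w)))
Function('j')(I) = Mul(Add(-2, I), Add(Rational(-10, 9), I)) (Function('j')(I) = Mul(Add(-2, I), Add(I, Mul(Rational(2, 9), -1, Add(6, -1)))) = Mul(Add(-2, I), Add(I, Mul(Rational(2, 9), -1, 5))) = Mul(Add(-2, I), Add(I, Rational(-10, 9))) = Mul(Add(-2, I), Add(Rational(-10, 9), I)))
Mul(3, Function('j')(Function('J')(5, 4))) = Mul(3, Add(Rational(20, 9), Pow(0, 2), Mul(Rational(-28, 9), 0))) = Mul(3, Add(Rational(20, 9), 0, 0)) = Mul(3, Rational(20, 9)) = Rational(20, 3)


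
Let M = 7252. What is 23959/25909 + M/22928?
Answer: 14177385/11423876 ≈ 1.2410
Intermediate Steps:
23959/25909 + M/22928 = 23959/25909 + 7252/22928 = 23959*(1/25909) + 7252*(1/22928) = 1843/1993 + 1813/5732 = 14177385/11423876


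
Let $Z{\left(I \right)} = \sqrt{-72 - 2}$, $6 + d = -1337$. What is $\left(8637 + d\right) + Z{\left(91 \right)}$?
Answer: $7294 + i \sqrt{74} \approx 7294.0 + 8.6023 i$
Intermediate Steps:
$d = -1343$ ($d = -6 - 1337 = -1343$)
$Z{\left(I \right)} = i \sqrt{74}$ ($Z{\left(I \right)} = \sqrt{-74} = i \sqrt{74}$)
$\left(8637 + d\right) + Z{\left(91 \right)} = \left(8637 - 1343\right) + i \sqrt{74} = 7294 + i \sqrt{74}$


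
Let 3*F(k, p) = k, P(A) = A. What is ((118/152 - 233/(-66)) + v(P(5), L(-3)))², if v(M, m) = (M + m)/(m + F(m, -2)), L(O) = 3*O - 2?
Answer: 139877929/6290064 ≈ 22.238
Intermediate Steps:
L(O) = -2 + 3*O
F(k, p) = k/3
v(M, m) = 3*(M + m)/(4*m) (v(M, m) = (M + m)/(m + m/3) = (M + m)/((4*m/3)) = (M + m)*(3/(4*m)) = 3*(M + m)/(4*m))
((118/152 - 233/(-66)) + v(P(5), L(-3)))² = ((118/152 - 233/(-66)) + 3*(5 + (-2 + 3*(-3)))/(4*(-2 + 3*(-3))))² = ((118*(1/152) - 233*(-1/66)) + 3*(5 + (-2 - 9))/(4*(-2 - 9)))² = ((59/76 + 233/66) + (¾)*(5 - 11)/(-11))² = (10801/2508 + (¾)*(-1/11)*(-6))² = (10801/2508 + 9/22)² = (11827/2508)² = 139877929/6290064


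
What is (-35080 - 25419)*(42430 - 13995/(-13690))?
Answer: -7028540233361/2738 ≈ -2.5670e+9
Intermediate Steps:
(-35080 - 25419)*(42430 - 13995/(-13690)) = -60499*(42430 - 13995*(-1/13690)) = -60499*(42430 + 2799/2738) = -60499*116176139/2738 = -7028540233361/2738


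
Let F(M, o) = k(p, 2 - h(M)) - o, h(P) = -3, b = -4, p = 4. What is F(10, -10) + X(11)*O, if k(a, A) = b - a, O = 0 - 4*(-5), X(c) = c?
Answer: 222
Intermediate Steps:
O = 20 (O = 0 + 20 = 20)
k(a, A) = -4 - a
F(M, o) = -8 - o (F(M, o) = (-4 - 1*4) - o = (-4 - 4) - o = -8 - o)
F(10, -10) + X(11)*O = (-8 - 1*(-10)) + 11*20 = (-8 + 10) + 220 = 2 + 220 = 222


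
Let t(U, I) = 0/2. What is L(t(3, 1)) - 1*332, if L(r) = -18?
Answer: -350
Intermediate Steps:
t(U, I) = 0 (t(U, I) = 0*(½) = 0)
L(t(3, 1)) - 1*332 = -18 - 1*332 = -18 - 332 = -350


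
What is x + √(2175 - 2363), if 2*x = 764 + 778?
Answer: 771 + 2*I*√47 ≈ 771.0 + 13.711*I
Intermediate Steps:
x = 771 (x = (764 + 778)/2 = (½)*1542 = 771)
x + √(2175 - 2363) = 771 + √(2175 - 2363) = 771 + √(-188) = 771 + 2*I*√47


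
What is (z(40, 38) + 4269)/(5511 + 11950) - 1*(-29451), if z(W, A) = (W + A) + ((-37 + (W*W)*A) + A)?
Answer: 514309059/17461 ≈ 29455.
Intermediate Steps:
z(W, A) = -37 + W + 2*A + A*W² (z(W, A) = (A + W) + ((-37 + W²*A) + A) = (A + W) + ((-37 + A*W²) + A) = (A + W) + (-37 + A + A*W²) = -37 + W + 2*A + A*W²)
(z(40, 38) + 4269)/(5511 + 11950) - 1*(-29451) = ((-37 + 40 + 2*38 + 38*40²) + 4269)/(5511 + 11950) - 1*(-29451) = ((-37 + 40 + 76 + 38*1600) + 4269)/17461 + 29451 = ((-37 + 40 + 76 + 60800) + 4269)*(1/17461) + 29451 = (60879 + 4269)*(1/17461) + 29451 = 65148*(1/17461) + 29451 = 65148/17461 + 29451 = 514309059/17461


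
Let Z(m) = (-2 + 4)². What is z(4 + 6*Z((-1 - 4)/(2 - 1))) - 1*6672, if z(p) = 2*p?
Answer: -6616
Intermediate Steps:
Z(m) = 4 (Z(m) = 2² = 4)
z(4 + 6*Z((-1 - 4)/(2 - 1))) - 1*6672 = 2*(4 + 6*4) - 1*6672 = 2*(4 + 24) - 6672 = 2*28 - 6672 = 56 - 6672 = -6616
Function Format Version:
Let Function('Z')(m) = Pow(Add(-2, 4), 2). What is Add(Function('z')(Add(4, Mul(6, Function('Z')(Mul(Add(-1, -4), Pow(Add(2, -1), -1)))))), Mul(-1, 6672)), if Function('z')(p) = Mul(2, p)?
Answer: -6616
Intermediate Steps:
Function('Z')(m) = 4 (Function('Z')(m) = Pow(2, 2) = 4)
Add(Function('z')(Add(4, Mul(6, Function('Z')(Mul(Add(-1, -4), Pow(Add(2, -1), -1)))))), Mul(-1, 6672)) = Add(Mul(2, Add(4, Mul(6, 4))), Mul(-1, 6672)) = Add(Mul(2, Add(4, 24)), -6672) = Add(Mul(2, 28), -6672) = Add(56, -6672) = -6616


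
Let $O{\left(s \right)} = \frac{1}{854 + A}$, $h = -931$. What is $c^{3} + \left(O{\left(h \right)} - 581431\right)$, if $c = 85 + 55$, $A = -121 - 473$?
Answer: $\frac{562267941}{260} \approx 2.1626 \cdot 10^{6}$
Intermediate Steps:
$A = -594$ ($A = -121 - 473 = -594$)
$c = 140$
$O{\left(s \right)} = \frac{1}{260}$ ($O{\left(s \right)} = \frac{1}{854 - 594} = \frac{1}{260}$)
$c^{3} + \left(O{\left(h \right)} - 581431\right) = 140^{3} + \left(\frac{1}{260} - 581431\right) = 2744000 - \frac{151172059}{260} = \frac{562267941}{260}$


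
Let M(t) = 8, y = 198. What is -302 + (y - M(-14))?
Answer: -112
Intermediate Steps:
-302 + (y - M(-14)) = -302 + (198 - 1*8) = -302 + (198 - 8) = -302 + 190 = -112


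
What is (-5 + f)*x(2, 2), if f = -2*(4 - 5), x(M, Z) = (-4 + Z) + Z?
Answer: 0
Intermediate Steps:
x(M, Z) = -4 + 2*Z
f = 2 (f = -2*(-1) = 2)
(-5 + f)*x(2, 2) = (-5 + 2)*(-4 + 2*2) = -3*(-4 + 4) = -3*0 = 0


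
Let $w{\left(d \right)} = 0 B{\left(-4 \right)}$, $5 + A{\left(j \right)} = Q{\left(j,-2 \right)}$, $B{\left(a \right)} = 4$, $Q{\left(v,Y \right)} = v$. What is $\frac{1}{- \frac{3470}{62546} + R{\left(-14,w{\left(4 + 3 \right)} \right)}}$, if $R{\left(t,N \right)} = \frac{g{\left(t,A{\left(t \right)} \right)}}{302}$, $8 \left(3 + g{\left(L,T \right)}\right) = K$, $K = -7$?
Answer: $- \frac{75555568}{5161223} \approx -14.639$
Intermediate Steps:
$A{\left(j \right)} = -5 + j$
$w{\left(d \right)} = 0$ ($w{\left(d \right)} = 0 \cdot 4 = 0$)
$g{\left(L,T \right)} = - \frac{31}{8}$ ($g{\left(L,T \right)} = -3 + \frac{1}{8} \left(-7\right) = -3 - \frac{7}{8} = - \frac{31}{8}$)
$R{\left(t,N \right)} = - \frac{31}{2416}$ ($R{\left(t,N \right)} = - \frac{31}{8 \cdot 302} = \left(- \frac{31}{8}\right) \frac{1}{302} = - \frac{31}{2416}$)
$\frac{1}{- \frac{3470}{62546} + R{\left(-14,w{\left(4 + 3 \right)} \right)}} = \frac{1}{- \frac{3470}{62546} - \frac{31}{2416}} = \frac{1}{\left(-3470\right) \frac{1}{62546} - \frac{31}{2416}} = \frac{1}{- \frac{1735}{31273} - \frac{31}{2416}} = \frac{1}{- \frac{5161223}{75555568}} = - \frac{75555568}{5161223}$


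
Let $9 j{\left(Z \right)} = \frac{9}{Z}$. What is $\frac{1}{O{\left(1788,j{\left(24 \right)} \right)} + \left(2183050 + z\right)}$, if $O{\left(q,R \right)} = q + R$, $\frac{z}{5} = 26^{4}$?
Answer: $\frac{24}{107273233} \approx 2.2373 \cdot 10^{-7}$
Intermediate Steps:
$z = 2284880$ ($z = 5 \cdot 26^{4} = 5 \cdot 456976 = 2284880$)
$j{\left(Z \right)} = \frac{1}{Z}$ ($j{\left(Z \right)} = \frac{9 \frac{1}{Z}}{9} = \frac{1}{Z}$)
$O{\left(q,R \right)} = R + q$
$\frac{1}{O{\left(1788,j{\left(24 \right)} \right)} + \left(2183050 + z\right)} = \frac{1}{\left(\frac{1}{24} + 1788\right) + \left(2183050 + 2284880\right)} = \frac{1}{\left(\frac{1}{24} + 1788\right) + 4467930} = \frac{1}{\frac{42913}{24} + 4467930} = \frac{1}{\frac{107273233}{24}} = \frac{24}{107273233}$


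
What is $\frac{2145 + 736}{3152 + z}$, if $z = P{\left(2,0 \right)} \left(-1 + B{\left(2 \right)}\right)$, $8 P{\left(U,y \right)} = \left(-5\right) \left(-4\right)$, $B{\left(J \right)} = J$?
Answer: $\frac{5762}{6309} \approx 0.9133$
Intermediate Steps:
$P{\left(U,y \right)} = \frac{5}{2}$ ($P{\left(U,y \right)} = \frac{\left(-5\right) \left(-4\right)}{8} = \frac{1}{8} \cdot 20 = \frac{5}{2}$)
$z = \frac{5}{2}$ ($z = \frac{5 \left(-1 + 2\right)}{2} = \frac{5}{2} \cdot 1 = \frac{5}{2} \approx 2.5$)
$\frac{2145 + 736}{3152 + z} = \frac{2145 + 736}{3152 + \frac{5}{2}} = \frac{2881}{\frac{6309}{2}} = 2881 \cdot \frac{2}{6309} = \frac{5762}{6309}$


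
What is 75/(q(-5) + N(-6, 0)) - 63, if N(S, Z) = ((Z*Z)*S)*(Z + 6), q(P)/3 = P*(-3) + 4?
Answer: -1172/19 ≈ -61.684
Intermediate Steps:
q(P) = 12 - 9*P (q(P) = 3*(P*(-3) + 4) = 3*(-3*P + 4) = 3*(4 - 3*P) = 12 - 9*P)
N(S, Z) = S*Z²*(6 + Z) (N(S, Z) = (Z²*S)*(6 + Z) = (S*Z²)*(6 + Z) = S*Z²*(6 + Z))
75/(q(-5) + N(-6, 0)) - 63 = 75/((12 - 9*(-5)) - 6*0²*(6 + 0)) - 63 = 75/((12 + 45) - 6*0*6) - 63 = 75/(57 + 0) - 63 = 75/57 - 63 = 75*(1/57) - 63 = 25/19 - 63 = -1172/19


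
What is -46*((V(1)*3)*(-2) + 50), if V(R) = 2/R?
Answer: -1748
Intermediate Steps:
-46*((V(1)*3)*(-2) + 50) = -46*(((2/1)*3)*(-2) + 50) = -46*(((2*1)*3)*(-2) + 50) = -46*((2*3)*(-2) + 50) = -46*(6*(-2) + 50) = -46*(-12 + 50) = -46*38 = -1748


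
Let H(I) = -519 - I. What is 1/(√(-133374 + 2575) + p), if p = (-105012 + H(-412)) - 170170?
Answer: -275289/75784164320 - I*√130799/75784164320 ≈ -3.6325e-6 - 4.7723e-9*I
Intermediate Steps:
p = -275289 (p = (-105012 + (-519 - 1*(-412))) - 170170 = (-105012 + (-519 + 412)) - 170170 = (-105012 - 107) - 170170 = -105119 - 170170 = -275289)
1/(√(-133374 + 2575) + p) = 1/(√(-133374 + 2575) - 275289) = 1/(√(-130799) - 275289) = 1/(I*√130799 - 275289) = 1/(-275289 + I*√130799)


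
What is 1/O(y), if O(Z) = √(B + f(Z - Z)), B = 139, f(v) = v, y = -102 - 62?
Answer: √139/139 ≈ 0.084819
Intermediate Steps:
y = -164
O(Z) = √139 (O(Z) = √(139 + (Z - Z)) = √(139 + 0) = √139)
1/O(y) = 1/(√139) = √139/139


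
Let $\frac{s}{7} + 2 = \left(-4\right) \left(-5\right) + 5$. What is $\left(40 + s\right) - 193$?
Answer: $8$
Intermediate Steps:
$s = 161$ ($s = -14 + 7 \left(\left(-4\right) \left(-5\right) + 5\right) = -14 + 7 \left(20 + 5\right) = -14 + 7 \cdot 25 = -14 + 175 = 161$)
$\left(40 + s\right) - 193 = \left(40 + 161\right) - 193 = 201 - 193 = 8$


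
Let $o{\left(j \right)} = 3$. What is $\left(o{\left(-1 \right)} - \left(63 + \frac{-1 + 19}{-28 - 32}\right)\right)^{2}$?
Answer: $\frac{356409}{100} \approx 3564.1$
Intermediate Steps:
$\left(o{\left(-1 \right)} - \left(63 + \frac{-1 + 19}{-28 - 32}\right)\right)^{2} = \left(3 - \left(63 + \frac{-1 + 19}{-28 - 32}\right)\right)^{2} = \left(3 - \left(63 + \frac{18}{-60}\right)\right)^{2} = \left(3 - \left(63 + 18 \left(- \frac{1}{60}\right)\right)\right)^{2} = \left(3 - \frac{627}{10}\right)^{2} = \left(- \frac{597}{10}\right)^{2} = \frac{356409}{100}$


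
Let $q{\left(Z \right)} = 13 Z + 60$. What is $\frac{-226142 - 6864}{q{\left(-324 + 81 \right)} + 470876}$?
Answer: $- \frac{233006}{467777} \approx -0.49811$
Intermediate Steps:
$q{\left(Z \right)} = 60 + 13 Z$
$\frac{-226142 - 6864}{q{\left(-324 + 81 \right)} + 470876} = \frac{-226142 - 6864}{\left(60 + 13 \left(-324 + 81\right)\right) + 470876} = - \frac{233006}{\left(60 + 13 \left(-243\right)\right) + 470876} = - \frac{233006}{\left(60 - 3159\right) + 470876} = - \frac{233006}{-3099 + 470876} = - \frac{233006}{467777}$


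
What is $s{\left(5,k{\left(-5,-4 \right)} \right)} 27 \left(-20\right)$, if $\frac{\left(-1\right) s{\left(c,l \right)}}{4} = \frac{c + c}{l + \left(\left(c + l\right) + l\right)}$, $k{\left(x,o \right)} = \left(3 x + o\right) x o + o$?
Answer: $- \frac{21600}{1147} \approx -18.832$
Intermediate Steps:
$k{\left(x,o \right)} = o + o x \left(o + 3 x\right)$ ($k{\left(x,o \right)} = \left(o + 3 x\right) x o + o = x \left(o + 3 x\right) o + o = o x \left(o + 3 x\right) + o = o + o x \left(o + 3 x\right)$)
$s{\left(c,l \right)} = - \frac{8 c}{c + 3 l}$ ($s{\left(c,l \right)} = - 4 \frac{c + c}{l + \left(\left(c + l\right) + l\right)} = - 4 \frac{2 c}{l + \left(c + 2 l\right)} = - 4 \frac{2 c}{c + 3 l} = - \frac{8 c}{c + 3 l}$)
$s{\left(5,k{\left(-5,-4 \right)} \right)} 27 \left(-20\right) = \left(-8\right) 5 \frac{1}{5 + 3 \left(- 4 \left(1 + 3 \left(-5\right)^{2} - -20\right)\right)} 27 \left(-20\right) = \left(-8\right) 5 \frac{1}{5 + 3 \left(- 4 \left(1 + 3 \cdot 25 + 20\right)\right)} 27 \left(-20\right) = \left(-8\right) 5 \frac{1}{5 + 3 \left(- 4 \left(1 + 75 + 20\right)\right)} 27 \left(-20\right) = \left(-8\right) 5 \frac{1}{5 + 3 \left(\left(-4\right) 96\right)} 27 \left(-20\right) = \left(-8\right) 5 \frac{1}{5 + 3 \left(-384\right)} 27 \left(-20\right) = \left(-8\right) 5 \frac{1}{5 - 1152} \cdot 27 \left(-20\right) = \left(-8\right) 5 \frac{1}{-1147} \cdot 27 \left(-20\right) = \left(-8\right) 5 \left(- \frac{1}{1147}\right) 27 \left(-20\right) = \frac{40}{1147} \cdot 27 \left(-20\right) = \frac{1080}{1147} \left(-20\right) = - \frac{21600}{1147}$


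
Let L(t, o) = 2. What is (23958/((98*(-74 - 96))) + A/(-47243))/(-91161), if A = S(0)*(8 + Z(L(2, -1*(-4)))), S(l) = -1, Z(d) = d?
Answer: 4754963/301470338610 ≈ 1.5773e-5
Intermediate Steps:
A = -10 (A = -(8 + 2) = -1*10 = -10)
(23958/((98*(-74 - 96))) + A/(-47243))/(-91161) = (23958/((98*(-74 - 96))) - 10/(-47243))/(-91161) = (23958/((98*(-170))) - 10*(-1/47243))*(-1/91161) = (23958/(-16660) + 10/47243)*(-1/91161) = (23958*(-1/16660) + 10/47243)*(-1/91161) = (-11979/8330 + 10/47243)*(-1/91161) = -4754963/3307010*(-1/91161) = 4754963/301470338610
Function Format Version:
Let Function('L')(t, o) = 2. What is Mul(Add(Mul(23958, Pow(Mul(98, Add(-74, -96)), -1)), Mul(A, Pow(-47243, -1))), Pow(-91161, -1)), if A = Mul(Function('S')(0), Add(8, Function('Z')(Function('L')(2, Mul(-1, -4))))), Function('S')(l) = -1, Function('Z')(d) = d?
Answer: Rational(4754963, 301470338610) ≈ 1.5773e-5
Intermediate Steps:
A = -10 (A = Mul(-1, Add(8, 2)) = Mul(-1, 10) = -10)
Mul(Add(Mul(23958, Pow(Mul(98, Add(-74, -96)), -1)), Mul(A, Pow(-47243, -1))), Pow(-91161, -1)) = Mul(Add(Mul(23958, Pow(Mul(98, Add(-74, -96)), -1)), Mul(-10, Pow(-47243, -1))), Pow(-91161, -1)) = Mul(Add(Mul(23958, Pow(Mul(98, -170), -1)), Mul(-10, Rational(-1, 47243))), Rational(-1, 91161)) = Mul(Add(Mul(23958, Pow(-16660, -1)), Rational(10, 47243)), Rational(-1, 91161)) = Mul(Add(Mul(23958, Rational(-1, 16660)), Rational(10, 47243)), Rational(-1, 91161)) = Mul(Add(Rational(-11979, 8330), Rational(10, 47243)), Rational(-1, 91161)) = Mul(Rational(-4754963, 3307010), Rational(-1, 91161)) = Rational(4754963, 301470338610)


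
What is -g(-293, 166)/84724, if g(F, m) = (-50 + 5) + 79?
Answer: -17/42362 ≈ -0.00040130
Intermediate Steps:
g(F, m) = 34 (g(F, m) = -45 + 79 = 34)
-g(-293, 166)/84724 = -34/84724 = -1*17/42362 = -17/42362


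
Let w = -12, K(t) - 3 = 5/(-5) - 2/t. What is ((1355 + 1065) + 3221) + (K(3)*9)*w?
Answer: 5497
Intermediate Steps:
K(t) = 2 - 2/t (K(t) = 3 + (5/(-5) - 2/t) = 3 + (5*(-⅕) - 2/t) = 3 + (-1 - 2/t) = 2 - 2/t)
((1355 + 1065) + 3221) + (K(3)*9)*w = ((1355 + 1065) + 3221) + ((2 - 2/3)*9)*(-12) = (2420 + 3221) + ((2 - 2*⅓)*9)*(-12) = 5641 + ((2 - ⅔)*9)*(-12) = 5641 + ((4/3)*9)*(-12) = 5641 + 12*(-12) = 5641 - 144 = 5497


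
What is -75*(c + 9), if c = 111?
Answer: -9000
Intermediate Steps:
-75*(c + 9) = -75*(111 + 9) = -75*120 = -9000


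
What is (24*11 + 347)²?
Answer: 373321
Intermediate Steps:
(24*11 + 347)² = (264 + 347)² = 611² = 373321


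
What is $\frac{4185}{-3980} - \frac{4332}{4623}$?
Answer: $- \frac{2439241}{1226636} \approx -1.9886$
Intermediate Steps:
$\frac{4185}{-3980} - \frac{4332}{4623} = 4185 \left(- \frac{1}{3980}\right) - \frac{1444}{1541} = - \frac{837}{796} - \frac{1444}{1541} = - \frac{2439241}{1226636}$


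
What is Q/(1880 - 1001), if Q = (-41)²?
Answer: 1681/879 ≈ 1.9124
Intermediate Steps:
Q = 1681
Q/(1880 - 1001) = 1681/(1880 - 1001) = 1681/879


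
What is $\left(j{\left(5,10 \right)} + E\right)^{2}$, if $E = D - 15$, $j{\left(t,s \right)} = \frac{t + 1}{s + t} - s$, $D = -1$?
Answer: $\frac{16384}{25} \approx 655.36$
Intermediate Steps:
$j{\left(t,s \right)} = - s + \frac{1 + t}{s + t}$ ($j{\left(t,s \right)} = \frac{1 + t}{s + t} - s = - s + \frac{1 + t}{s + t}$)
$E = -16$ ($E = -1 - 15 = -16$)
$\left(j{\left(5,10 \right)} + E\right)^{2} = \left(\frac{1 + 5 - 10^{2} - 10 \cdot 5}{10 + 5} - 16\right)^{2} = \left(\frac{1 + 5 - 100 - 50}{15} - 16\right)^{2} = \left(\frac{1}{15} \left(-144\right) - 16\right)^{2} = \left(- \frac{48}{5} - 16\right)^{2} = \left(- \frac{128}{5}\right)^{2} = \frac{16384}{25}$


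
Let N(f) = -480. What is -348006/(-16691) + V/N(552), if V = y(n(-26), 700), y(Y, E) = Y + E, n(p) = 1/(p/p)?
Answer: 155342489/8011680 ≈ 19.389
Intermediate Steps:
n(p) = 1 (n(p) = 1/1 = 1)
y(Y, E) = E + Y
V = 701 (V = 700 + 1 = 701)
-348006/(-16691) + V/N(552) = -348006/(-16691) + 701/(-480) = -348006*(-1/16691) + 701*(-1/480) = 348006/16691 - 701/480 = 155342489/8011680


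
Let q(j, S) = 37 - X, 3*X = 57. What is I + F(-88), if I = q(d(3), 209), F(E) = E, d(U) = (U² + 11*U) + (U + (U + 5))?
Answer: -70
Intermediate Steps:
X = 19 (X = (⅓)*57 = 19)
d(U) = 5 + U² + 13*U (d(U) = (U² + 11*U) + (U + (5 + U)) = (U² + 11*U) + (5 + 2*U) = 5 + U² + 13*U)
q(j, S) = 18 (q(j, S) = 37 - 1*19 = 37 - 19 = 18)
I = 18
I + F(-88) = 18 - 88 = -70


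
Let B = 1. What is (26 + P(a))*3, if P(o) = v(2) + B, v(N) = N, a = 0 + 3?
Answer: 87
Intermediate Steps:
a = 3
P(o) = 3 (P(o) = 2 + 1 = 3)
(26 + P(a))*3 = (26 + 3)*3 = 29*3 = 87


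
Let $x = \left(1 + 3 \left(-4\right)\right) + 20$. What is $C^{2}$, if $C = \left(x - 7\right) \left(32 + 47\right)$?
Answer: $24964$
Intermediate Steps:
$x = 9$ ($x = \left(1 - 12\right) + 20 = -11 + 20 = 9$)
$C = 158$ ($C = \left(9 - 7\right) \left(32 + 47\right) = 2 \cdot 79 = 158$)
$C^{2} = 158^{2} = 24964$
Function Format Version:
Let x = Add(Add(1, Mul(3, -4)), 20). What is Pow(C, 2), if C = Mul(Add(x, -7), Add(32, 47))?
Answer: 24964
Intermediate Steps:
x = 9 (x = Add(Add(1, -12), 20) = Add(-11, 20) = 9)
C = 158 (C = Mul(Add(9, -7), Add(32, 47)) = Mul(2, 79) = 158)
Pow(C, 2) = Pow(158, 2) = 24964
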